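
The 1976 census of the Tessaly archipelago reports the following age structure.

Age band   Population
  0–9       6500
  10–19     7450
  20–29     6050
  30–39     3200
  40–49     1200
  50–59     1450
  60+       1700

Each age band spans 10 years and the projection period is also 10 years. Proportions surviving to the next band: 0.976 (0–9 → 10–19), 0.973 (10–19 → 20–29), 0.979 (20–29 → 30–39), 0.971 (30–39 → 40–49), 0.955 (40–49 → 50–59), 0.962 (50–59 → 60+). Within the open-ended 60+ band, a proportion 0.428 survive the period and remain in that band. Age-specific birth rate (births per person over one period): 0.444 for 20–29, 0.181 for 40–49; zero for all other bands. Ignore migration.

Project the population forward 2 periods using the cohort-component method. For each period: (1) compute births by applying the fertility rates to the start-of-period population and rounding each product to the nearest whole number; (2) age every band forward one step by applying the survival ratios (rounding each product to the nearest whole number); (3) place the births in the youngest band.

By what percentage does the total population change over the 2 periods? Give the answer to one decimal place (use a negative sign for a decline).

— Period 1 —
Births: 6050 * 0.444 = 2686 ; 1200 * 0.181 = 217 → total 2903
10–19: 6500 * 0.976 = 6344
20–29: 7450 * 0.973 = 7249
30–39: 6050 * 0.979 = 5923
40–49: 3200 * 0.971 = 3107
50–59: 1200 * 0.955 = 1146
60+: 1450 * 0.962 + 1700 * 0.428 = 1395 + 728 = 2123
End of period: [2903, 6344, 7249, 5923, 3107, 1146, 2123]
— Period 2 —
Births: 7249 * 0.444 = 3219 ; 3107 * 0.181 = 562 → total 3781
10–19: 2903 * 0.976 = 2833
20–29: 6344 * 0.973 = 6173
30–39: 7249 * 0.979 = 7097
40–49: 5923 * 0.971 = 5751
50–59: 3107 * 0.955 = 2967
60+: 1146 * 0.962 + 2123 * 0.428 = 1102 + 909 = 2011
End of period: [3781, 2833, 6173, 7097, 5751, 2967, 2011]
Total: 27550 → 30613; change = 3063; percentage change = 11.1%

11.1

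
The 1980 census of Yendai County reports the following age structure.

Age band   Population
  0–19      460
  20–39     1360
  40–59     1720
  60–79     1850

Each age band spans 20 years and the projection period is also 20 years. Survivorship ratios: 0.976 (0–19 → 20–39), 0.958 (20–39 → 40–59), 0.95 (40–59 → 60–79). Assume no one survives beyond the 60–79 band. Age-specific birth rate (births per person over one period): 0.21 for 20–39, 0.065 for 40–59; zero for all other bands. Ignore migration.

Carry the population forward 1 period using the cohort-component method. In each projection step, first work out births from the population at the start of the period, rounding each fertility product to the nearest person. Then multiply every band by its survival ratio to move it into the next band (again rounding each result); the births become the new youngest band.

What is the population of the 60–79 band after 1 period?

1634

— Period 1 —
Births: 1360 * 0.21 = 286 ; 1720 * 0.065 = 112 → 398
20–39: 460 * 0.976 = 449
40–59: 1360 * 0.958 = 1303
60–79: 1720 * 0.95 = 1634
End of period: [398, 449, 1303, 1634]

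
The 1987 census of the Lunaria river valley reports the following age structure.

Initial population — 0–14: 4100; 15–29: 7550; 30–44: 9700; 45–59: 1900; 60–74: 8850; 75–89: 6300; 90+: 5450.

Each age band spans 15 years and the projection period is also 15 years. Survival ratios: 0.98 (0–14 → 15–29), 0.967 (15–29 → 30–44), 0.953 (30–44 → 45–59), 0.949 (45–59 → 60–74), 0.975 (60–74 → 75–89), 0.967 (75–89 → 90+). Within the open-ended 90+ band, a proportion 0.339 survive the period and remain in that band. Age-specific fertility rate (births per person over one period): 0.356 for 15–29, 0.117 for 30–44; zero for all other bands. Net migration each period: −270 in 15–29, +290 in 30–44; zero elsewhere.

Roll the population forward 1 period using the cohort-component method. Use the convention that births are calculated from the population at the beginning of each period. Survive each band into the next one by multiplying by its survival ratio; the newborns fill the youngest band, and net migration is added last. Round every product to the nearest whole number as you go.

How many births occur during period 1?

3823

Period 1:
Births: 7550 * 0.356 = 2688, 9700 * 0.117 = 1135 — total 3823
15–29: 4100 * 0.98 = 4018
30–44: 7550 * 0.967 = 7301
45–59: 9700 * 0.953 = 9244
60–74: 1900 * 0.949 = 1803
75–89: 8850 * 0.975 = 8629
90+: 6300 * 0.967 + 5450 * 0.339 = 6092 + 1848 = 7940
Net migration: 15–29 − 270 → 3748; 30–44 + 290 → 7591
→ [3823, 3748, 7591, 9244, 1803, 8629, 7940]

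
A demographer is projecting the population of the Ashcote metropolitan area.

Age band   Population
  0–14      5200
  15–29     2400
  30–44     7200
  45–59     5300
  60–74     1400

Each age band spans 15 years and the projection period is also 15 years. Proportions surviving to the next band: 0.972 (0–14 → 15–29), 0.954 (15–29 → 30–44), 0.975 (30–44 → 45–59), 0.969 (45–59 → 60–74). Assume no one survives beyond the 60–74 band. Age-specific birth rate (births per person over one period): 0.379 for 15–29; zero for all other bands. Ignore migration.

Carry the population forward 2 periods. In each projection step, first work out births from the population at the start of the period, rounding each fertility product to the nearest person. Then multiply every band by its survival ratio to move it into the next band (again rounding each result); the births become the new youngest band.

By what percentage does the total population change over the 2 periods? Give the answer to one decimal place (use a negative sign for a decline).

-22.5

— Period 1 —
Births: 2400 * 0.379 = 910
15–29: 5200 * 0.972 = 5054
30–44: 2400 * 0.954 = 2290
45–59: 7200 * 0.975 = 7020
60–74: 5300 * 0.969 = 5136
Giving 910 / 5054 / 2290 / 7020 / 5136.
— Period 2 —
Births: 5054 * 0.379 = 1915
15–29: 910 * 0.972 = 885
30–44: 5054 * 0.954 = 4822
45–59: 2290 * 0.975 = 2233
60–74: 7020 * 0.969 = 6802
Giving 1915 / 885 / 4822 / 2233 / 6802.
Total: 21500 → 16657; change = -4843; percentage change = -22.5%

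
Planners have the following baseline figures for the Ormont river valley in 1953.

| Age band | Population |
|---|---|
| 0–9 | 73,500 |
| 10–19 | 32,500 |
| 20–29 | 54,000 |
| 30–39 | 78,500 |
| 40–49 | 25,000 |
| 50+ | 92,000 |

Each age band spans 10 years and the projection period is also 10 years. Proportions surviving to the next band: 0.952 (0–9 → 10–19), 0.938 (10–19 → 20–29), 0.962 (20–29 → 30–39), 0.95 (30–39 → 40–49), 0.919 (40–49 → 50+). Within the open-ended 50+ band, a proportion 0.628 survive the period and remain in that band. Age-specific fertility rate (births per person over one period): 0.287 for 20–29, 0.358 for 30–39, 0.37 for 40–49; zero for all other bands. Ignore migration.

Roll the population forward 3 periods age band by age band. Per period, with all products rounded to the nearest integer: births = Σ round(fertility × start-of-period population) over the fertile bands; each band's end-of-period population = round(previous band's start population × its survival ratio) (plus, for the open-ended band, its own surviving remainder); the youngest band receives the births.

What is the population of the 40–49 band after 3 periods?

27861

(Groups numbered youngest = 1 to oldest = 6.)
[period 1]
Births: 54000 * 0.287 = 15498, 78500 * 0.358 = 28103, 25000 * 0.37 = 9250 ⇒ total 52851
Group 2: 73500 * 0.952 = 69972
Group 3: 32500 * 0.938 = 30485
Group 4: 54000 * 0.962 = 51948
Group 5: 78500 * 0.95 = 74575
Group 6: 25000 * 0.919 + 92000 * 0.628 = 22975 + 57776 = 80751
Giving 52851 / 69972 / 30485 / 51948 / 74575 / 80751.
[period 2]
Births: 30485 * 0.287 = 8749, 51948 * 0.358 = 18597, 74575 * 0.37 = 27593 ⇒ total 54939
Group 2: 52851 * 0.952 = 50314
Group 3: 69972 * 0.938 = 65634
Group 4: 30485 * 0.962 = 29327
Group 5: 51948 * 0.95 = 49351
Group 6: 74575 * 0.919 + 80751 * 0.628 = 68534 + 50712 = 119246
Giving 54939 / 50314 / 65634 / 29327 / 49351 / 119246.
[period 3]
Births: 65634 * 0.287 = 18837, 29327 * 0.358 = 10499, 49351 * 0.37 = 18260 ⇒ total 47596
Group 2: 54939 * 0.952 = 52302
Group 3: 50314 * 0.938 = 47195
Group 4: 65634 * 0.962 = 63140
Group 5: 29327 * 0.95 = 27861
Group 6: 49351 * 0.919 + 119246 * 0.628 = 45354 + 74886 = 120240
Giving 47596 / 52302 / 47195 / 63140 / 27861 / 120240.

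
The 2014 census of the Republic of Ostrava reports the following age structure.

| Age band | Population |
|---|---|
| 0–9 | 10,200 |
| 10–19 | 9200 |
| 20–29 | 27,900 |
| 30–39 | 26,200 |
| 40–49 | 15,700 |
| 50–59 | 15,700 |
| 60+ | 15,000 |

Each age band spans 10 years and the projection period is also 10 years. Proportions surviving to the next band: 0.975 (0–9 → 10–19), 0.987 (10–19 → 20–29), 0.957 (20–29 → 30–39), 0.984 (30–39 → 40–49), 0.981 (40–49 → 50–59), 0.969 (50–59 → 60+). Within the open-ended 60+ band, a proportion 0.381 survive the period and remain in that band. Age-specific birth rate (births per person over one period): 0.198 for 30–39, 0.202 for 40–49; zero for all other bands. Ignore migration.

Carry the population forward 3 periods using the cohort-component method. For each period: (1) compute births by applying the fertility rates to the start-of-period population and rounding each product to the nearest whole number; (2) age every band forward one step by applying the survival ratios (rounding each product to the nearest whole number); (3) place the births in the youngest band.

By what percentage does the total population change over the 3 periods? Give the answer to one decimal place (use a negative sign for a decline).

Let group 1 be 0–9 through group 7 = 60+.
[period 1]
Births: 26200 * 0.198 = 5188  |  15700 * 0.202 = 3171 — total 8359
Group 2: 10200 * 0.975 = 9945
Group 3: 9200 * 0.987 = 9080
Group 4: 27900 * 0.957 = 26700
Group 5: 26200 * 0.984 = 25781
Group 6: 15700 * 0.981 = 15402
Group 7: 15700 * 0.969 + 15000 * 0.381 = 15213 + 5715 = 20928
→ [8359, 9945, 9080, 26700, 25781, 15402, 20928]
[period 2]
Births: 26700 * 0.198 = 5287  |  25781 * 0.202 = 5208 — total 10495
Group 2: 8359 * 0.975 = 8150
Group 3: 9945 * 0.987 = 9816
Group 4: 9080 * 0.957 = 8690
Group 5: 26700 * 0.984 = 26273
Group 6: 25781 * 0.981 = 25291
Group 7: 15402 * 0.969 + 20928 * 0.381 = 14925 + 7974 = 22899
→ [10495, 8150, 9816, 8690, 26273, 25291, 22899]
[period 3]
Births: 8690 * 0.198 = 1721  |  26273 * 0.202 = 5307 — total 7028
Group 2: 10495 * 0.975 = 10233
Group 3: 8150 * 0.987 = 8044
Group 4: 9816 * 0.957 = 9394
Group 5: 8690 * 0.984 = 8551
Group 6: 26273 * 0.981 = 25774
Group 7: 25291 * 0.969 + 22899 * 0.381 = 24507 + 8725 = 33232
→ [7028, 10233, 8044, 9394, 8551, 25774, 33232]
Total: 119900 → 102256; change = -17644; percentage change = -14.7%

-14.7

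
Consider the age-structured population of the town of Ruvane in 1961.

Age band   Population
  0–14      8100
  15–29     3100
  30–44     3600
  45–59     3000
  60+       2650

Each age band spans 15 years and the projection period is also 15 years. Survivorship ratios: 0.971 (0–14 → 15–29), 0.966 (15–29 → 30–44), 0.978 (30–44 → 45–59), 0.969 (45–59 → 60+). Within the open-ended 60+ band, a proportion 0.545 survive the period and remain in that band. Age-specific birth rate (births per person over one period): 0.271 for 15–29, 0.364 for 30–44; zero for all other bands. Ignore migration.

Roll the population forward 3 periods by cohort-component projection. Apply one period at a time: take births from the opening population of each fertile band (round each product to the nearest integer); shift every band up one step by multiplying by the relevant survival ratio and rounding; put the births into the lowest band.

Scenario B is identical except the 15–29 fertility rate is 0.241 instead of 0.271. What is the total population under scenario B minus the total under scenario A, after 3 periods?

Period 1.
Births: 3100 × 0.271 = 840 ; 3600 × 0.364 = 1310 → 2150
15–29: 8100 × 0.971 = 7865
30–44: 3100 × 0.966 = 2995
45–59: 3600 × 0.978 = 3521
60+: 3000 × 0.969 + 2650 × 0.545 = 2907 + 1444 = 4351
Giving 2150 / 7865 / 2995 / 3521 / 4351.
Period 2.
Births: 7865 × 0.271 = 2131 ; 2995 × 0.364 = 1090 → 3221
15–29: 2150 × 0.971 = 2088
30–44: 7865 × 0.966 = 7598
45–59: 2995 × 0.978 = 2929
60+: 3521 × 0.969 + 4351 × 0.545 = 3412 + 2371 = 5783
Giving 3221 / 2088 / 7598 / 2929 / 5783.
Period 3.
Births: 2088 × 0.271 = 566 ; 7598 × 0.364 = 2766 → 3332
15–29: 3221 × 0.971 = 3128
30–44: 2088 × 0.966 = 2017
45–59: 7598 × 0.978 = 7431
60+: 2929 × 0.969 + 5783 × 0.545 = 2838 + 3152 = 5990
Giving 3332 / 3128 / 2017 / 7431 / 5990.
Scenario A total after 3 periods: 21898
Scenario B projection —
Period 1.
Births: 3100 × 0.241 = 747 ; 3600 × 0.364 = 1310 → 2057
15–29: 8100 × 0.971 = 7865
30–44: 3100 × 0.966 = 2995
45–59: 3600 × 0.978 = 3521
60+: 3000 × 0.969 + 2650 × 0.545 = 2907 + 1444 = 4351
Giving 2057 / 7865 / 2995 / 3521 / 4351.
Period 2.
Births: 7865 × 0.241 = 1895 ; 2995 × 0.364 = 1090 → 2985
15–29: 2057 × 0.971 = 1997
30–44: 7865 × 0.966 = 7598
45–59: 2995 × 0.978 = 2929
60+: 3521 × 0.969 + 4351 × 0.545 = 3412 + 2371 = 5783
Giving 2985 / 1997 / 7598 / 2929 / 5783.
Period 3.
Births: 1997 × 0.241 = 481 ; 7598 × 0.364 = 2766 → 3247
15–29: 2985 × 0.971 = 2898
30–44: 1997 × 0.966 = 1929
45–59: 7598 × 0.978 = 7431
60+: 2929 × 0.969 + 5783 × 0.545 = 2838 + 3152 = 5990
Giving 3247 / 2898 / 1929 / 7431 / 5990.
Scenario B total after 3 periods: 21495
Difference B − A = 21495 − 21898 = -403

-403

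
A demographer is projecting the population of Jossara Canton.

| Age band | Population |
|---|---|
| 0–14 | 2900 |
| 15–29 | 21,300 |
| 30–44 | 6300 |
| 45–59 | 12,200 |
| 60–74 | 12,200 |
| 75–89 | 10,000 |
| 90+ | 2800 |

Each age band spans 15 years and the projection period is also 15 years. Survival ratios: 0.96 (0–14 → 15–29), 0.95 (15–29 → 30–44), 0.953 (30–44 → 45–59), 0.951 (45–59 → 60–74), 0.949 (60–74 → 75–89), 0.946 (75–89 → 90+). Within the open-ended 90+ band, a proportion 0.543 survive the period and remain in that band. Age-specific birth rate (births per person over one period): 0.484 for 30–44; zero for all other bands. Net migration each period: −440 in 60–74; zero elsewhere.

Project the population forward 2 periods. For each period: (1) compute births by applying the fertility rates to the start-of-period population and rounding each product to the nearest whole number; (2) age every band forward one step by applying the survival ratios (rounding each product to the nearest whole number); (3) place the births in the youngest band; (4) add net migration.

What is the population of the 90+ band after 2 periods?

16915

Period 1:
Births: 6300 × 0.484 = 3049
15–29: 2900 × 0.96 = 2784
30–44: 21300 × 0.95 = 20235
45–59: 6300 × 0.953 = 6004
60–74: 12200 × 0.951 = 11602
75–89: 12200 × 0.949 = 11578
90+: 10000 × 0.946 + 2800 × 0.543 = 9460 + 1520 = 10980
Net migration: 60–74 − 440 → 11162
Giving 3049 / 2784 / 20235 / 6004 / 11162 / 11578 / 10980.
Period 2:
Births: 20235 × 0.484 = 9794
15–29: 3049 × 0.96 = 2927
30–44: 2784 × 0.95 = 2645
45–59: 20235 × 0.953 = 19284
60–74: 6004 × 0.951 = 5710
75–89: 11162 × 0.949 = 10593
90+: 11578 × 0.946 + 10980 × 0.543 = 10953 + 5962 = 16915
Net migration: 60–74 − 440 → 5270
Giving 9794 / 2927 / 2645 / 19284 / 5270 / 10593 / 16915.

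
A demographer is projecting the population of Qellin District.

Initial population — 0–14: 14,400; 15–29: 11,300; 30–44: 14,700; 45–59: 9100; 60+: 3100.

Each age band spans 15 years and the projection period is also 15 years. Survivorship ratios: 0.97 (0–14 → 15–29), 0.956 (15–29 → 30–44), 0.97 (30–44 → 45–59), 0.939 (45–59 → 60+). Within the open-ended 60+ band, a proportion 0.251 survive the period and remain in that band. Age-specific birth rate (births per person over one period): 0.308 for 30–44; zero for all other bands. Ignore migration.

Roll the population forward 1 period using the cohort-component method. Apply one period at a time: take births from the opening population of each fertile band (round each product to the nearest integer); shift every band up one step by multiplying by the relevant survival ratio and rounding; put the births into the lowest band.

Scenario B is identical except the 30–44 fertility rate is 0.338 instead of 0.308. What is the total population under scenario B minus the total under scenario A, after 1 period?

441

[period 1]
Births: 14700 * 0.308 = 4528
15–29: 14400 * 0.97 = 13968
30–44: 11300 * 0.956 = 10803
45–59: 14700 * 0.97 = 14259
60+: 9100 * 0.939 + 3100 * 0.251 = 8545 + 778 = 9323
End of period: [4528, 13968, 10803, 14259, 9323]
Scenario A total after 1 period: 52881
Scenario B projection —
[period 1]
Births: 14700 * 0.338 = 4969
15–29: 14400 * 0.97 = 13968
30–44: 11300 * 0.956 = 10803
45–59: 14700 * 0.97 = 14259
60+: 9100 * 0.939 + 3100 * 0.251 = 8545 + 778 = 9323
End of period: [4969, 13968, 10803, 14259, 9323]
Scenario B total after 1 period: 53322
Difference B − A = 53322 − 52881 = 441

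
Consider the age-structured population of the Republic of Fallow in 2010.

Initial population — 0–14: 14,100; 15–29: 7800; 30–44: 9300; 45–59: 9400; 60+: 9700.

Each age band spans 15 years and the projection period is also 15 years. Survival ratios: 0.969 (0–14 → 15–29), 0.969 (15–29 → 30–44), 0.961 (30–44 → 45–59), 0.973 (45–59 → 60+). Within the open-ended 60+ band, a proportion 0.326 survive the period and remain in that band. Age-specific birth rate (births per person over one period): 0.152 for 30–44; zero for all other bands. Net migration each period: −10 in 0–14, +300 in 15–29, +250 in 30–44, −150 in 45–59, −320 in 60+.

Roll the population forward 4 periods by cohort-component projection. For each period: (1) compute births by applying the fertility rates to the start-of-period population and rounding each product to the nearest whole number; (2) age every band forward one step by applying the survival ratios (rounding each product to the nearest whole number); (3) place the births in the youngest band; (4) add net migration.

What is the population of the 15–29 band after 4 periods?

After projecting period 1:
Births: 9300 * 0.152 = 1414
15–29: 14100 * 0.969 = 13663
30–44: 7800 * 0.969 = 7558
45–59: 9300 * 0.961 = 8937
60+: 9400 * 0.973 + 9700 * 0.326 = 9146 + 3162 = 12308
Net migration: 0–14 − 10 → 1404; 15–29 + 300 → 13963; 30–44 + 250 → 7808; 45–59 − 150 → 8787; 60+ − 320 → 11988
→ [1404, 13963, 7808, 8787, 11988]
After projecting period 2:
Births: 7808 * 0.152 = 1187
15–29: 1404 * 0.969 = 1360
30–44: 13963 * 0.969 = 13530
45–59: 7808 * 0.961 = 7503
60+: 8787 * 0.973 + 11988 * 0.326 = 8550 + 3908 = 12458
Net migration: 0–14 − 10 → 1177; 15–29 + 300 → 1660; 30–44 + 250 → 13780; 45–59 − 150 → 7353; 60+ − 320 → 12138
→ [1177, 1660, 13780, 7353, 12138]
After projecting period 3:
Births: 13780 * 0.152 = 2095
15–29: 1177 * 0.969 = 1141
30–44: 1660 * 0.969 = 1609
45–59: 13780 * 0.961 = 13243
60+: 7353 * 0.973 + 12138 * 0.326 = 7154 + 3957 = 11111
Net migration: 0–14 − 10 → 2085; 15–29 + 300 → 1441; 30–44 + 250 → 1859; 45–59 − 150 → 13093; 60+ − 320 → 10791
→ [2085, 1441, 1859, 13093, 10791]
After projecting period 4:
Births: 1859 * 0.152 = 283
15–29: 2085 * 0.969 = 2020
30–44: 1441 * 0.969 = 1396
45–59: 1859 * 0.961 = 1786
60+: 13093 * 0.973 + 10791 * 0.326 = 12739 + 3518 = 16257
Net migration: 0–14 − 10 → 273; 15–29 + 300 → 2320; 30–44 + 250 → 1646; 45–59 − 150 → 1636; 60+ − 320 → 15937
→ [273, 2320, 1646, 1636, 15937]

2320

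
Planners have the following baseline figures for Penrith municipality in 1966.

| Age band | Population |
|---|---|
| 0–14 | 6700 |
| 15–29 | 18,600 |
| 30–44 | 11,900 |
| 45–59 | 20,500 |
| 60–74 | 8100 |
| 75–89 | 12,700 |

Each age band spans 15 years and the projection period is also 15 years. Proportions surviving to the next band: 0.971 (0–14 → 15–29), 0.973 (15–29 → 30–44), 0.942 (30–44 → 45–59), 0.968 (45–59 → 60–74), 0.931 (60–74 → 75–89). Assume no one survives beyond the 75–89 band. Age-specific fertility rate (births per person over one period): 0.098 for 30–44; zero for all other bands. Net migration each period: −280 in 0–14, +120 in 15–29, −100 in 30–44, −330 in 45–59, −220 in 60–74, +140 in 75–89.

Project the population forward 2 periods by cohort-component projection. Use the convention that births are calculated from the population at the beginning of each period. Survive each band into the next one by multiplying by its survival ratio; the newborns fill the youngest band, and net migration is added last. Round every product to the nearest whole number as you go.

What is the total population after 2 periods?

After projecting period 1:
Births: 11900 * 0.098 = 1166
15–29: 6700 * 0.971 = 6506
30–44: 18600 * 0.973 = 18098
45–59: 11900 * 0.942 = 11210
60–74: 20500 * 0.968 = 19844
75–89: 8100 * 0.931 = 7541
Net migration: 0–14 − 280 → 886; 15–29 + 120 → 6626; 30–44 − 100 → 17998; 45–59 − 330 → 10880; 60–74 − 220 → 19624; 75–89 + 140 → 7681
Giving 886 / 6626 / 17998 / 10880 / 19624 / 7681.
After projecting period 2:
Births: 17998 * 0.098 = 1764
15–29: 886 * 0.971 = 860
30–44: 6626 * 0.973 = 6447
45–59: 17998 * 0.942 = 16954
60–74: 10880 * 0.968 = 10532
75–89: 19624 * 0.931 = 18270
Net migration: 0–14 − 280 → 1484; 15–29 + 120 → 980; 30–44 − 100 → 6347; 45–59 − 330 → 16624; 60–74 − 220 → 10312; 75–89 + 140 → 18410
Giving 1484 / 980 / 6347 / 16624 / 10312 / 18410.
Total after period 2: 1484 + 980 + 6347 + 16624 + 10312 + 18410 = 54157

54157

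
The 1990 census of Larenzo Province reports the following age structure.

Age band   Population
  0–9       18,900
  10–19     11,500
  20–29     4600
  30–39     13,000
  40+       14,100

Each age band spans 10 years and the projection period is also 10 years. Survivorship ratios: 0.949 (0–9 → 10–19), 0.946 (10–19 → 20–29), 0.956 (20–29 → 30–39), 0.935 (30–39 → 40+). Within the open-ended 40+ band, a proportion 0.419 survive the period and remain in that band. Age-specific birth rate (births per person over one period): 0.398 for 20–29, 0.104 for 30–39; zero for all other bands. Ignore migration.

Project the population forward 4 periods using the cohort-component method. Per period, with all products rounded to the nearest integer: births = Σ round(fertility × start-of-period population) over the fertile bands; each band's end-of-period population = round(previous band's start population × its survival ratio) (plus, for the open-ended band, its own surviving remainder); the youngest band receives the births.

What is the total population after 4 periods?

(Groups numbered youngest = 1 to oldest = 5.)
Period 1.
Births: 4600 * 0.398 = 1831, 13000 * 0.104 = 1352 → 3183
Group 2: 18900 * 0.949 = 17936
Group 3: 11500 * 0.946 = 10879
Group 4: 4600 * 0.956 = 4398
Group 5: 13000 * 0.935 + 14100 * 0.419 = 12155 + 5908 = 18063
→ [3183, 17936, 10879, 4398, 18063]
Period 2.
Births: 10879 * 0.398 = 4330, 4398 * 0.104 = 457 → 4787
Group 2: 3183 * 0.949 = 3021
Group 3: 17936 * 0.946 = 16967
Group 4: 10879 * 0.956 = 10400
Group 5: 4398 * 0.935 + 18063 * 0.419 = 4112 + 7568 = 11680
→ [4787, 3021, 16967, 10400, 11680]
Period 3.
Births: 16967 * 0.398 = 6753, 10400 * 0.104 = 1082 → 7835
Group 2: 4787 * 0.949 = 4543
Group 3: 3021 * 0.946 = 2858
Group 4: 16967 * 0.956 = 16220
Group 5: 10400 * 0.935 + 11680 * 0.419 = 9724 + 4894 = 14618
→ [7835, 4543, 2858, 16220, 14618]
Period 4.
Births: 2858 * 0.398 = 1137, 16220 * 0.104 = 1687 → 2824
Group 2: 7835 * 0.949 = 7435
Group 3: 4543 * 0.946 = 4298
Group 4: 2858 * 0.956 = 2732
Group 5: 16220 * 0.935 + 14618 * 0.419 = 15166 + 6125 = 21291
→ [2824, 7435, 4298, 2732, 21291]
Total after period 4: 2824 + 7435 + 4298 + 2732 + 21291 = 38580

38580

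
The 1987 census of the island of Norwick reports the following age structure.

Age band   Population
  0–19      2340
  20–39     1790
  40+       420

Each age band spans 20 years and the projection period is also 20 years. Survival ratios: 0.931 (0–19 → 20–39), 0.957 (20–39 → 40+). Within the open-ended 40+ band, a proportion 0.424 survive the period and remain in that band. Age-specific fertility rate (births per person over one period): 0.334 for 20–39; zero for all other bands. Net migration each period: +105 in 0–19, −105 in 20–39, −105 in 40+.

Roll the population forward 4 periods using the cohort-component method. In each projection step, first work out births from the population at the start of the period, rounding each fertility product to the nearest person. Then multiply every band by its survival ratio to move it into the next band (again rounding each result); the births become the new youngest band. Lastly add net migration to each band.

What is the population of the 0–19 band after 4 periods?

318

Call the bands 1 to 3, youngest first.
Period 1:
Births: 1790 × 0.334 = 598
Band 2: 2340 × 0.931 = 2179
Band 3: 1790 × 0.957 + 420 × 0.424 = 1713 + 178 = 1891
Net migration: Band 1 + 105 → 703; Band 2 − 105 → 2074; Band 3 − 105 → 1786
End of period: [703, 2074, 1786]
Period 2:
Births: 2074 × 0.334 = 693
Band 2: 703 × 0.931 = 654
Band 3: 2074 × 0.957 + 1786 × 0.424 = 1985 + 757 = 2742
Net migration: Band 1 + 105 → 798; Band 2 − 105 → 549; Band 3 − 105 → 2637
End of period: [798, 549, 2637]
Period 3:
Births: 549 × 0.334 = 183
Band 2: 798 × 0.931 = 743
Band 3: 549 × 0.957 + 2637 × 0.424 = 525 + 1118 = 1643
Net migration: Band 1 + 105 → 288; Band 2 − 105 → 638; Band 3 − 105 → 1538
End of period: [288, 638, 1538]
Period 4:
Births: 638 × 0.334 = 213
Band 2: 288 × 0.931 = 268
Band 3: 638 × 0.957 + 1538 × 0.424 = 611 + 652 = 1263
Net migration: Band 1 + 105 → 318; Band 2 − 105 → 163; Band 3 − 105 → 1158
End of period: [318, 163, 1158]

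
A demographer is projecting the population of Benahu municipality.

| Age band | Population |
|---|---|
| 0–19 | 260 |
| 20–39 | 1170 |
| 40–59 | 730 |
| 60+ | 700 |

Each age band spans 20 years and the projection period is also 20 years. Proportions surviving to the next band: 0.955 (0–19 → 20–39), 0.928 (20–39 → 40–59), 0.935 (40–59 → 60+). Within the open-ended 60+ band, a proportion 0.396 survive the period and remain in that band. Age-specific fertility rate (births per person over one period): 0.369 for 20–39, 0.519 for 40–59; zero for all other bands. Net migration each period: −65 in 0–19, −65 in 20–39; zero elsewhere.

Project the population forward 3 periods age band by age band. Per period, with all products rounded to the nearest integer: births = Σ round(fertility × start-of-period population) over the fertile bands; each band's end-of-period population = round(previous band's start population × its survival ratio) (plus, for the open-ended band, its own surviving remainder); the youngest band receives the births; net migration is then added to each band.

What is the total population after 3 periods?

2049

(Groups numbered youngest = 1 to oldest = 4.)
Period 1.
Births: 1170 × 0.369 = 432, 730 × 0.519 = 379 ⇒ total 811
Group 2: 260 × 0.955 = 248
Group 3: 1170 × 0.928 = 1086
Group 4: 730 × 0.935 + 700 × 0.396 = 683 + 277 = 960
Net migration: Group 1 − 65 → 746; Group 2 − 65 → 183
Population now: 0–19=746, 20–39=183, 40–59=1086, 60+=960
Period 2.
Births: 183 × 0.369 = 68, 1086 × 0.519 = 564 ⇒ total 632
Group 2: 746 × 0.955 = 712
Group 3: 183 × 0.928 = 170
Group 4: 1086 × 0.935 + 960 × 0.396 = 1015 + 380 = 1395
Net migration: Group 1 − 65 → 567; Group 2 − 65 → 647
Population now: 0–19=567, 20–39=647, 40–59=170, 60+=1395
Period 3.
Births: 647 × 0.369 = 239, 170 × 0.519 = 88 ⇒ total 327
Group 2: 567 × 0.955 = 541
Group 3: 647 × 0.928 = 600
Group 4: 170 × 0.935 + 1395 × 0.396 = 159 + 552 = 711
Net migration: Group 1 − 65 → 262; Group 2 − 65 → 476
Population now: 0–19=262, 20–39=476, 40–59=600, 60+=711
Total after period 3: 262 + 476 + 600 + 711 = 2049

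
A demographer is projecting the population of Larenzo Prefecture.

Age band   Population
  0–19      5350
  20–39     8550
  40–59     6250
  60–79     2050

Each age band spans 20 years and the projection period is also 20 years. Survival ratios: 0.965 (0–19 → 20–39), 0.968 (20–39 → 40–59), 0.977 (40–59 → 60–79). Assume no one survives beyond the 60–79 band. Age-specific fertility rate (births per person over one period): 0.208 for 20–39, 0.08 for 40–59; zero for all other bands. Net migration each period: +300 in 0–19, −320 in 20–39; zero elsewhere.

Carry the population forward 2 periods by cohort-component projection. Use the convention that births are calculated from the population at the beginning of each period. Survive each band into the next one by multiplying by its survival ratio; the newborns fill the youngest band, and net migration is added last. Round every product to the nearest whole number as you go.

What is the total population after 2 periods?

After projecting period 1:
Births: 8550 × 0.208 = 1778 ; 6250 × 0.08 = 500 → total 2278
20–39: 5350 × 0.965 = 5163
40–59: 8550 × 0.968 = 8276
60–79: 6250 × 0.977 = 6106
Net migration: 0–19 + 300 → 2578; 20–39 − 320 → 4843
Giving 2578 / 4843 / 8276 / 6106.
After projecting period 2:
Births: 4843 × 0.208 = 1007 ; 8276 × 0.08 = 662 → total 1669
20–39: 2578 × 0.965 = 2488
40–59: 4843 × 0.968 = 4688
60–79: 8276 × 0.977 = 8086
Net migration: 0–19 + 300 → 1969; 20–39 − 320 → 2168
Giving 1969 / 2168 / 4688 / 8086.
Total after period 2: 1969 + 2168 + 4688 + 8086 = 16911

16911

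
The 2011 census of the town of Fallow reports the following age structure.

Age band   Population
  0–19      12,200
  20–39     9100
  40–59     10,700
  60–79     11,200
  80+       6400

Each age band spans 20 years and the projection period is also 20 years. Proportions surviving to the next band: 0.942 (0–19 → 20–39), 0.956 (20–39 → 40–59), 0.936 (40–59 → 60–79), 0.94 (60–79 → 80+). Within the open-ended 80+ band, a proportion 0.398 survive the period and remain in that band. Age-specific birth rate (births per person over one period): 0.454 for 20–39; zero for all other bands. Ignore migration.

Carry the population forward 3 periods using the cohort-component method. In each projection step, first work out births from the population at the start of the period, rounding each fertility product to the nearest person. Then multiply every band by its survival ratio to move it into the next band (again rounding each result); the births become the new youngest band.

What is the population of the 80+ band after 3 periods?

(Bands numbered youngest = 1 to oldest = 5.)
— Period 1 —
Births: 9100 * 0.454 = 4131
Band 2: 12200 * 0.942 = 11492
Band 3: 9100 * 0.956 = 8700
Band 4: 10700 * 0.936 = 10015
Band 5: 11200 * 0.94 + 6400 * 0.398 = 10528 + 2547 = 13075
→ [4131, 11492, 8700, 10015, 13075]
— Period 2 —
Births: 11492 * 0.454 = 5217
Band 2: 4131 * 0.942 = 3891
Band 3: 11492 * 0.956 = 10986
Band 4: 8700 * 0.936 = 8143
Band 5: 10015 * 0.94 + 13075 * 0.398 = 9414 + 5204 = 14618
→ [5217, 3891, 10986, 8143, 14618]
— Period 3 —
Births: 3891 * 0.454 = 1767
Band 2: 5217 * 0.942 = 4914
Band 3: 3891 * 0.956 = 3720
Band 4: 10986 * 0.936 = 10283
Band 5: 8143 * 0.94 + 14618 * 0.398 = 7654 + 5818 = 13472
→ [1767, 4914, 3720, 10283, 13472]

13472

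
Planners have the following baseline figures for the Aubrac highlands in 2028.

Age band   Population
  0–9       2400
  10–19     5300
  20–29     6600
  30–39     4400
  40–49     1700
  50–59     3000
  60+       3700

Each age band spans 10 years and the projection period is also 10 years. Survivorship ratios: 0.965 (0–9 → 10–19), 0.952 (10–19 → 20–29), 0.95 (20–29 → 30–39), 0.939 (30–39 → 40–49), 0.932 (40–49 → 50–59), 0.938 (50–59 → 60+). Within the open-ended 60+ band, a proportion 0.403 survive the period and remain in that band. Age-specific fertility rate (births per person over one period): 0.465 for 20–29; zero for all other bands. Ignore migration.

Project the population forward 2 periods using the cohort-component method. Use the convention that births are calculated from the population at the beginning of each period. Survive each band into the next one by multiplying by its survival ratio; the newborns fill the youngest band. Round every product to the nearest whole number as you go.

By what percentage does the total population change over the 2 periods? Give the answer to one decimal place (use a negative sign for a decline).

-6.8

(Groups numbered youngest = 1 to oldest = 7.)
Period 1:
Births: 6600 × 0.465 = 3069
Group 2: 2400 × 0.965 = 2316
Group 3: 5300 × 0.952 = 5046
Group 4: 6600 × 0.95 = 6270
Group 5: 4400 × 0.939 = 4132
Group 6: 1700 × 0.932 = 1584
Group 7: 3000 × 0.938 + 3700 × 0.403 = 2814 + 1491 = 4305
Population now: 0–9=3069, 10–19=2316, 20–29=5046, 30–39=6270, 40–49=4132, 50–59=1584, 60+=4305
Period 2:
Births: 5046 × 0.465 = 2346
Group 2: 3069 × 0.965 = 2962
Group 3: 2316 × 0.952 = 2205
Group 4: 5046 × 0.95 = 4794
Group 5: 6270 × 0.939 = 5888
Group 6: 4132 × 0.932 = 3851
Group 7: 1584 × 0.938 + 4305 × 0.403 = 1486 + 1735 = 3221
Population now: 0–9=2346, 10–19=2962, 20–29=2205, 30–39=4794, 40–49=5888, 50–59=3851, 60+=3221
Total: 27100 → 25267; change = -1833; percentage change = -6.8%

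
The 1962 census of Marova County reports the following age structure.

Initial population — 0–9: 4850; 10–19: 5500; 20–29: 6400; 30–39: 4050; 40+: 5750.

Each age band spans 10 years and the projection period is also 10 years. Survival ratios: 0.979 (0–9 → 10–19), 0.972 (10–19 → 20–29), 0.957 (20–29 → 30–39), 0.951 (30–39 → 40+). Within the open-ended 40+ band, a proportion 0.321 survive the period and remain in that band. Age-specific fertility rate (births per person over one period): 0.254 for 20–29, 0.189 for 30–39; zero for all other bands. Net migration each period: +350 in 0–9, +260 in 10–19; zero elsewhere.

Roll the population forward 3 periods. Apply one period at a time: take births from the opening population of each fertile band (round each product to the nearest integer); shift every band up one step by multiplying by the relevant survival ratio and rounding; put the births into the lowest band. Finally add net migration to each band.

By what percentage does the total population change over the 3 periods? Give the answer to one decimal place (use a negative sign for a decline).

-22.9

Let band 1 be 0–9 through band 5 = 40+.
— Period 1 —
Births: 6400 * 0.254 = 1626 ; 4050 * 0.189 = 765 ⇒ total 2391
Band 2: 4850 * 0.979 = 4748
Band 3: 5500 * 0.972 = 5346
Band 4: 6400 * 0.957 = 6125
Band 5: 4050 * 0.951 + 5750 * 0.321 = 3852 + 1846 = 5698
Net migration: Band 1 + 350 → 2741; Band 2 + 260 → 5008
Population now: 0–9=2741, 10–19=5008, 20–29=5346, 30–39=6125, 40+=5698
— Period 2 —
Births: 5346 * 0.254 = 1358 ; 6125 * 0.189 = 1158 ⇒ total 2516
Band 2: 2741 * 0.979 = 2683
Band 3: 5008 * 0.972 = 4868
Band 4: 5346 * 0.957 = 5116
Band 5: 6125 * 0.951 + 5698 * 0.321 = 5825 + 1829 = 7654
Net migration: Band 1 + 350 → 2866; Band 2 + 260 → 2943
Population now: 0–9=2866, 10–19=2943, 20–29=4868, 30–39=5116, 40+=7654
— Period 3 —
Births: 4868 * 0.254 = 1236 ; 5116 * 0.189 = 967 ⇒ total 2203
Band 2: 2866 * 0.979 = 2806
Band 3: 2943 * 0.972 = 2861
Band 4: 4868 * 0.957 = 4659
Band 5: 5116 * 0.951 + 7654 * 0.321 = 4865 + 2457 = 7322
Net migration: Band 1 + 350 → 2553; Band 2 + 260 → 3066
Population now: 0–9=2553, 10–19=3066, 20–29=2861, 30–39=4659, 40+=7322
Total: 26550 → 20461; change = -6089; percentage change = -22.9%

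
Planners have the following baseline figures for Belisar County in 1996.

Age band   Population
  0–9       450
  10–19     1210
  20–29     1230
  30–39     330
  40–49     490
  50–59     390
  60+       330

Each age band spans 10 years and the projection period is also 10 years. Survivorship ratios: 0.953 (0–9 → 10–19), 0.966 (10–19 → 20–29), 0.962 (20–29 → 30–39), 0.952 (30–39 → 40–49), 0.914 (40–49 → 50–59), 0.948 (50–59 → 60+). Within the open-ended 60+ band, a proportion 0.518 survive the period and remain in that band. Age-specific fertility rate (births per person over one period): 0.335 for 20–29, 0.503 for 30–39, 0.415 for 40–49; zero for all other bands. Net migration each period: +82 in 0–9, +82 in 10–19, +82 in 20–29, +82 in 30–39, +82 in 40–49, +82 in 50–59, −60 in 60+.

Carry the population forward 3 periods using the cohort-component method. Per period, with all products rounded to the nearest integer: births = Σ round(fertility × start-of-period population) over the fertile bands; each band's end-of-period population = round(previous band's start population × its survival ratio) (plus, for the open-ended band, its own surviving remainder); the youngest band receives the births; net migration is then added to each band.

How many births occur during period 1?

(Bands numbered youngest = 1 to oldest = 7.)
— Period 1 —
Births: 1230 × 0.335 = 412  |  330 × 0.503 = 166  |  490 × 0.415 = 203 → 781
Band 2: 450 × 0.953 = 429
Band 3: 1210 × 0.966 = 1169
Band 4: 1230 × 0.962 = 1183
Band 5: 330 × 0.952 = 314
Band 6: 490 × 0.914 = 448
Band 7: 390 × 0.948 + 330 × 0.518 = 370 + 171 = 541
Net migration: Band 1 + 82 → 863; Band 2 + 82 → 511; Band 3 + 82 → 1251; Band 4 + 82 → 1265; Band 5 + 82 → 396; Band 6 + 82 → 530; Band 7 − 60 → 481
Giving 863 / 511 / 1251 / 1265 / 396 / 530 / 481.

781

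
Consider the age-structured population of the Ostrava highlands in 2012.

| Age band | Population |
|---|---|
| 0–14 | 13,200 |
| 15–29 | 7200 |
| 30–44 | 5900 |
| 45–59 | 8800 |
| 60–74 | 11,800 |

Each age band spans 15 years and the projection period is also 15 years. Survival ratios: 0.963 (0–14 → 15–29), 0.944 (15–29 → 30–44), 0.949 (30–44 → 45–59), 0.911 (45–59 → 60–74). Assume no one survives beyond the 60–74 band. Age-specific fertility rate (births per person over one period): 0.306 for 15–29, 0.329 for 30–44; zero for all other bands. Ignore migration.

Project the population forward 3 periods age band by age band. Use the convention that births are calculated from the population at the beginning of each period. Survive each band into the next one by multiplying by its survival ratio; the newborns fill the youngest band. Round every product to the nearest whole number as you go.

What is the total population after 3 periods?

32100

Numbering the groups 1..5 from youngest to oldest:
— Period 1 —
Births: 7200 × 0.306 = 2203, 5900 × 0.329 = 1941 ⇒ total 4144
Group 2: 13200 × 0.963 = 12712
Group 3: 7200 × 0.944 = 6797
Group 4: 5900 × 0.949 = 5599
Group 5: 8800 × 0.911 = 8017
→ [4144, 12712, 6797, 5599, 8017]
— Period 2 —
Births: 12712 × 0.306 = 3890, 6797 × 0.329 = 2236 ⇒ total 6126
Group 2: 4144 × 0.963 = 3991
Group 3: 12712 × 0.944 = 12000
Group 4: 6797 × 0.949 = 6450
Group 5: 5599 × 0.911 = 5101
→ [6126, 3991, 12000, 6450, 5101]
— Period 3 —
Births: 3991 × 0.306 = 1221, 12000 × 0.329 = 3948 ⇒ total 5169
Group 2: 6126 × 0.963 = 5899
Group 3: 3991 × 0.944 = 3768
Group 4: 12000 × 0.949 = 11388
Group 5: 6450 × 0.911 = 5876
→ [5169, 5899, 3768, 11388, 5876]
Total after period 3: 5169 + 5899 + 3768 + 11388 + 5876 = 32100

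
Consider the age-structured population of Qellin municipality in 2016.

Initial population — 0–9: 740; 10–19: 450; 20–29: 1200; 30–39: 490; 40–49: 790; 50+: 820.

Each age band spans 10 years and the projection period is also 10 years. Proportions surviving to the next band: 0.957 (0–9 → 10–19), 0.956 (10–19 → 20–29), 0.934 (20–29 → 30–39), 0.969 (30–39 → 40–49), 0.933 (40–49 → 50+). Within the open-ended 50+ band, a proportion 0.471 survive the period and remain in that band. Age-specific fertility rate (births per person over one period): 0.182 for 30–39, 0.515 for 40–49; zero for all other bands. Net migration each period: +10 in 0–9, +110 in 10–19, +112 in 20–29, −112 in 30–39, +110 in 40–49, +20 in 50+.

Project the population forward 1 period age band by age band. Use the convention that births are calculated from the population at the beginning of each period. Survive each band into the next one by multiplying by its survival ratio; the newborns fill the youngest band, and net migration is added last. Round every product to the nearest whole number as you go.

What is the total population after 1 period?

4603

(Groups numbered youngest = 1 to oldest = 6.)
[period 1]
Births: 490 × 0.182 = 89  |  790 × 0.515 = 407 — total 496
Group 2: 740 × 0.957 = 708
Group 3: 450 × 0.956 = 430
Group 4: 1200 × 0.934 = 1121
Group 5: 490 × 0.969 = 475
Group 6: 790 × 0.933 + 820 × 0.471 = 737 + 386 = 1123
Net migration: Group 1 + 10 → 506; Group 2 + 110 → 818; Group 3 + 112 → 542; Group 4 − 112 → 1009; Group 5 + 110 → 585; Group 6 + 20 → 1143
Giving 506 / 818 / 542 / 1009 / 585 / 1143.
Total after period 1: 506 + 818 + 542 + 1009 + 585 + 1143 = 4603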